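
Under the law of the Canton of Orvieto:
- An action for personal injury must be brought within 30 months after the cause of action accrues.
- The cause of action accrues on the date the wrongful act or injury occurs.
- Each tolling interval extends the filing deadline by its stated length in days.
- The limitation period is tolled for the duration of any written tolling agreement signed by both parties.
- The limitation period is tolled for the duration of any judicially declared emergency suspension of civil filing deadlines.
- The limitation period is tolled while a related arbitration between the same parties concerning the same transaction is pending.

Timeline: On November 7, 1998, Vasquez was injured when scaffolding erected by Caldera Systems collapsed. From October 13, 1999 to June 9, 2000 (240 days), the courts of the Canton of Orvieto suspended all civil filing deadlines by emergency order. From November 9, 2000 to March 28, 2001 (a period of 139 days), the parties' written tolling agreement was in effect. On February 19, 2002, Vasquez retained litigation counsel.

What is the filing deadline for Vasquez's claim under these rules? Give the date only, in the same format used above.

The cause of action accrued on November 7, 1998, the date of the act.
The untolled deadline — 30 months after November 7, 1998 — is May 7, 2001.
The period was tolled for 240 days by the emergency suspension of filing deadlines (October 13, 1999 to June 9, 2000), pushing the deadline to January 2, 2002.
The written tolling agreement from November 9, 2000 to March 28, 2001 tolled the period for 139 days, extending the deadline to May 21, 2002.
None of the other events listed affects the running of the period under the stated rules.

May 21, 2002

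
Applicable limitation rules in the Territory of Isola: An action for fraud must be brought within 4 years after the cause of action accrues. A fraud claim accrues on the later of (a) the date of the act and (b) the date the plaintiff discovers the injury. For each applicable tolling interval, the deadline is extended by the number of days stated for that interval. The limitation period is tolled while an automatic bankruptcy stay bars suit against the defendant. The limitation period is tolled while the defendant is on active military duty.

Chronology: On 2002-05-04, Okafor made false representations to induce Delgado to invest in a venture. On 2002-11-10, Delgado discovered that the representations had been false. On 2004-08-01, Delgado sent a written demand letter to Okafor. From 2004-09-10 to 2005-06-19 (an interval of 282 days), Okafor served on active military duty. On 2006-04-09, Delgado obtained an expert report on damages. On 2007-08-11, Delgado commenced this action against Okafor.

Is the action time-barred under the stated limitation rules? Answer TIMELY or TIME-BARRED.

TIMELY

Because discovery on 2002-11-10 post-dates the 2002-05-04 act, accrual under the later-of rule falls on 2002-11-10.
The untolled deadline — 4 years after 2002-11-10 — is 2006-11-10.
Because the defendant's active military service ran from 2004-09-10 to 2005-06-19, the deadline is extended by 282 days to 2007-08-19.
None of the other events listed affects the running of the period under the stated rules.
Delgado filed on 2007-08-11, before the 2007-08-19 deadline, so the action is timely.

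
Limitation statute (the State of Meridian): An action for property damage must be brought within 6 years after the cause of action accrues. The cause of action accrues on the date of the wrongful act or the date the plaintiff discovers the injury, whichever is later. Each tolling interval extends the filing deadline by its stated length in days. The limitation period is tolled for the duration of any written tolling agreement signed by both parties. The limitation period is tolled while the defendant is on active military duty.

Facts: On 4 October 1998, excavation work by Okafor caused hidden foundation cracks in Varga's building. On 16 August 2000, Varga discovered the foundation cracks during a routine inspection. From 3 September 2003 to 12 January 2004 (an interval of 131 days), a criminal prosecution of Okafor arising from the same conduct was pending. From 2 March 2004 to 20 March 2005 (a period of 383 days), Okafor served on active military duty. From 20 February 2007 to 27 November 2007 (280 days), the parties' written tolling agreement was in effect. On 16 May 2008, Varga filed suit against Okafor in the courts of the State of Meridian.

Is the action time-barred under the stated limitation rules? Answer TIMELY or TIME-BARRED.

Because discovery on 16 August 2000 post-dates the 4 October 1998 act, accrual under the later-of rule falls on 16 August 2000.
Adding the 6 years base period to 16 August 2000 gives a deadline of 16 August 2006, before any tolling.
Because the defendant's active military service ran from 2 March 2004 to 20 March 2005, the deadline is extended by 383 days to 3 September 2007.
The written tolling agreement from 20 February 2007 to 27 November 2007 tolled the period for 280 days, extending the deadline to 9 June 2008.
No stated provision tolls the period for a criminal prosecution, so the interval from 3 September 2003 to 12 January 2004 has no effect on the deadline.
Filing on 16 May 2008 beat the 9 June 2008 deadline — the action is timely.

TIMELY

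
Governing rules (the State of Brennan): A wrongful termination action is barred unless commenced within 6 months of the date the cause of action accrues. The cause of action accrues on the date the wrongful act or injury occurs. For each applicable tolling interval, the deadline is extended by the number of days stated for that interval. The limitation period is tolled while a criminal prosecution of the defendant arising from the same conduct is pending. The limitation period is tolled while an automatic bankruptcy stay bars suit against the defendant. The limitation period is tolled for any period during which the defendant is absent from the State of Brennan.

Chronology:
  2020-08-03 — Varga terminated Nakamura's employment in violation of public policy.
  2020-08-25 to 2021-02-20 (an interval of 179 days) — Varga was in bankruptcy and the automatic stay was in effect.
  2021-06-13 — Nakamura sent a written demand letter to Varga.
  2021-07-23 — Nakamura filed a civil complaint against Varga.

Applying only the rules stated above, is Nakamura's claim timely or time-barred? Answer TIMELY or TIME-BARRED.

TIMELY

The limitation period began to run on 2020-08-03.
6 months from 2020-08-03 is 2021-02-03.
The automatic bankruptcy stay from 2020-08-25 to 2021-02-20 tolled the period for 179 days, extending the deadline to 2021-08-01.
None of the other events listed affects the running of the period under the stated rules.
Nakamura filed on 2021-07-23, before the 2021-08-01 deadline, so the action is timely.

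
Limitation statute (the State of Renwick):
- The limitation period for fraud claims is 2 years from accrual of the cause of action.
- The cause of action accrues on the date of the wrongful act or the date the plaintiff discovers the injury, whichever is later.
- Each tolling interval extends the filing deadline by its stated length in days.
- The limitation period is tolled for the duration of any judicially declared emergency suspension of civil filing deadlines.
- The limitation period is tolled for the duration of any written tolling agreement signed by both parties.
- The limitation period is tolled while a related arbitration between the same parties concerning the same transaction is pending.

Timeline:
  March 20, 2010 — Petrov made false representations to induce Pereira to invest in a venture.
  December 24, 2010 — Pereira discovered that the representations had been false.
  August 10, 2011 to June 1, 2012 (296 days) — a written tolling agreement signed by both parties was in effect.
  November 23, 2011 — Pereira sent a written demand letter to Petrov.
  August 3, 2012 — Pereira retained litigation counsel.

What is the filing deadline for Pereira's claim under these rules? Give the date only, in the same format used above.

Taking the later of the act (March 20, 2010) and discovery (December 24, 2010), the claim accrued on December 24, 2010.
The untolled deadline — 2 years after December 24, 2010 — is December 24, 2012.
The written tolling agreement from August 10, 2011 to June 1, 2012 tolled the period for 296 days, extending the deadline to October 16, 2013.
Nothing else in the chronology tolls or restarts the period.

October 16, 2013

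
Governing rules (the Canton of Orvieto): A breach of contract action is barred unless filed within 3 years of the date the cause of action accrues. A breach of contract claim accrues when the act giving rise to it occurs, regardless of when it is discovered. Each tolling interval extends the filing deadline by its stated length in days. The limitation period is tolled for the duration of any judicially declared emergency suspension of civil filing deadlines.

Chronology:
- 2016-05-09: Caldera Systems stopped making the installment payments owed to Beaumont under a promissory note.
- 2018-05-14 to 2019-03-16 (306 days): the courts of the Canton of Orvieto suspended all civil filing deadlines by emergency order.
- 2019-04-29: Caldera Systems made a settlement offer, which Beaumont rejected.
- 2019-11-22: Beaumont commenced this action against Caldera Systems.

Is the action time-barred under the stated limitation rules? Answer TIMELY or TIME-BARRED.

TIMELY

The limitation period began to run on 2016-05-09.
Adding the 3 years base period to 2016-05-09 gives a deadline of 2019-05-09, before any tolling.
Because the emergency suspension of filing deadlines ran from 2018-05-14 to 2019-03-16, the deadline is extended by 306 days to 2020-03-10.
None of the other events listed affects the running of the period under the stated rules.
The 2019-11-22 filing precedes the 2020-03-10 deadline; the claim is timely.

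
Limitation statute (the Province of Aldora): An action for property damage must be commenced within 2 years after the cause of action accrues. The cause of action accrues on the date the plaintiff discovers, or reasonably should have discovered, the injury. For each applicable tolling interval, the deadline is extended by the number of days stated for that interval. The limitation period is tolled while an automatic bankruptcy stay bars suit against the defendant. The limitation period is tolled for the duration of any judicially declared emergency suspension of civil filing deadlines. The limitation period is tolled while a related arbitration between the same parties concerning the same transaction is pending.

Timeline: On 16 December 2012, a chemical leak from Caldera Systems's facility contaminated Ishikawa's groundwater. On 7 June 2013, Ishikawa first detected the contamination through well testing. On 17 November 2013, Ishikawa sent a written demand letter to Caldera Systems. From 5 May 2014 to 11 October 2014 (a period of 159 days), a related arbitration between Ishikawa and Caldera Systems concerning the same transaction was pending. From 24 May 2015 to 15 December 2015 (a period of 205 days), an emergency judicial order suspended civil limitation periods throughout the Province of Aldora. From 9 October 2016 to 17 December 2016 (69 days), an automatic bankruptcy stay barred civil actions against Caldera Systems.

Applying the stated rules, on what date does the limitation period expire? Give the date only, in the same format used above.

The claim did not accrue until Ishikawa discovered the injury on 7 June 2013; the 16 December 2012 act date does not start the clock under the stated rule.
The untolled deadline — 2 years after 7 June 2013 — is 7 June 2015.
Because the pending related arbitration ran from 5 May 2014 to 11 October 2014, the deadline is extended by 159 days to 13 November 2015.
Because the emergency suspension of filing deadlines ran from 24 May 2015 to 15 December 2015, the deadline is extended by 205 days to 5 June 2016.
By the time the automatic bankruptcy stay began on 9 October 2016, the limitation period had already expired on 5 June 2016; that interval cannot revive it.
None of the other events listed affects the running of the period under the stated rules.

5 June 2016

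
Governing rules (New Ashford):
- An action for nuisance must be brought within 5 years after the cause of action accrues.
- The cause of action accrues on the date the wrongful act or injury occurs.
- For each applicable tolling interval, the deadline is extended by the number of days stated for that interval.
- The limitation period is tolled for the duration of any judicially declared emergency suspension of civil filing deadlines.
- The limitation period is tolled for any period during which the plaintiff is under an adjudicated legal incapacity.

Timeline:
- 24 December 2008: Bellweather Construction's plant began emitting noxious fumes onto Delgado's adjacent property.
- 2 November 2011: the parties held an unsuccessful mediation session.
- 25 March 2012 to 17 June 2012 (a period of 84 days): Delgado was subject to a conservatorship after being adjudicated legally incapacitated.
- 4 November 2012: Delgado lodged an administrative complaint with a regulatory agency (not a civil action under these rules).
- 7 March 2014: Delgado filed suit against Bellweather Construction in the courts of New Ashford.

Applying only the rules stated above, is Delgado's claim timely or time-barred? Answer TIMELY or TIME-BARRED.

TIMELY

The claim accrued on 24 December 2008, when the wrongful act occurred.
5 years from 24 December 2008 is 24 December 2013.
Because the plaintiff's legal incapacity ran from 25 March 2012 to 17 June 2012, the deadline is extended by 84 days to 18 March 2014.
None of the other events listed affects the running of the period under the stated rules.
Filing on 7 March 2014 beat the 18 March 2014 deadline — the action is timely.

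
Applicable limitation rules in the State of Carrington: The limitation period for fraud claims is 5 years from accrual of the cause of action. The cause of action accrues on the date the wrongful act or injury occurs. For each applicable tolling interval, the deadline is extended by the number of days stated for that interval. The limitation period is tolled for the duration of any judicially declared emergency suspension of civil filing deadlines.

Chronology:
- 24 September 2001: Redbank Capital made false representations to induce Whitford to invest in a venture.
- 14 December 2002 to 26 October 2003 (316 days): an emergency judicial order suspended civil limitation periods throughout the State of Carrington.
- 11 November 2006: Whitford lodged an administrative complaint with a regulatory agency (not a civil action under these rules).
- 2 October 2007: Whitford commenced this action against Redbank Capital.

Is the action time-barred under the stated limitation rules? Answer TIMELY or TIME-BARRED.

TIME-BARRED

The limitation period began to run on 24 September 2001.
The untolled deadline — 5 years after 24 September 2001 — is 24 September 2006.
The period was tolled for 316 days by the emergency suspension of filing deadlines (14 December 2002 to 26 October 2003), pushing the deadline to 6 August 2007.
Nothing else in the chronology tolls or restarts the period.
Whitford filed on 2 October 2007, after the 6 August 2007 deadline, so the action is time-barred.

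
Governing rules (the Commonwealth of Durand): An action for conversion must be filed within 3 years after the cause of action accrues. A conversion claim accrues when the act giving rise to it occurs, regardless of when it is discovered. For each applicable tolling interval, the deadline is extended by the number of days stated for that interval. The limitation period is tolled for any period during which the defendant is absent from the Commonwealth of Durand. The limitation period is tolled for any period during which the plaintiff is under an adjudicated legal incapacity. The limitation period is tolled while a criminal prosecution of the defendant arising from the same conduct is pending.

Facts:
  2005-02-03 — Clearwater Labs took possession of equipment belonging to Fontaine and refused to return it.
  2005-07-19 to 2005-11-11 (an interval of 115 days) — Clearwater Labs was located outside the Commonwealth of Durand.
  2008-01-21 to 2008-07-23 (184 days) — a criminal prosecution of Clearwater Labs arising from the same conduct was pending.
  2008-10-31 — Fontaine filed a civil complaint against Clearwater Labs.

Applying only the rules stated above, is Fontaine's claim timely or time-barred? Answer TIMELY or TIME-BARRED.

The limitation period began to run on 2005-02-03.
The untolled deadline — 3 years after 2005-02-03 — is 2008-02-03.
The period was tolled for 115 days by the defendant's absence from the jurisdiction (2005-07-19 to 2005-11-11), pushing the deadline to 2008-05-28.
Because the pending criminal prosecution ran from 2008-01-21 to 2008-07-23, the deadline is extended by 184 days to 2008-11-28.
The 2008-10-31 filing precedes the 2008-11-28 deadline; the claim is timely.

TIMELY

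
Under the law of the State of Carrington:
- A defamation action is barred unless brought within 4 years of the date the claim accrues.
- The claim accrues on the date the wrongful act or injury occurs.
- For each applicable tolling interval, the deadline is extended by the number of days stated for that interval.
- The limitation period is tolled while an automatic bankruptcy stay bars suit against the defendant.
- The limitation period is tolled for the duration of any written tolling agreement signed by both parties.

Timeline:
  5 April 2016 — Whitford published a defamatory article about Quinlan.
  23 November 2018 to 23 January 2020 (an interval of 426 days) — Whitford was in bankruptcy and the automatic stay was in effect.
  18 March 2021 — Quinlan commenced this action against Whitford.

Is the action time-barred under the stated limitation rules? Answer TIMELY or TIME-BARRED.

The limitation period began to run on 5 April 2016.
4 years from 5 April 2016 is 5 April 2020.
The automatic bankruptcy stay from 23 November 2018 to 23 January 2020 tolled the period for 426 days, extending the deadline to 5 June 2021.
Filing on 18 March 2021 beat the 5 June 2021 deadline — the action is timely.

TIMELY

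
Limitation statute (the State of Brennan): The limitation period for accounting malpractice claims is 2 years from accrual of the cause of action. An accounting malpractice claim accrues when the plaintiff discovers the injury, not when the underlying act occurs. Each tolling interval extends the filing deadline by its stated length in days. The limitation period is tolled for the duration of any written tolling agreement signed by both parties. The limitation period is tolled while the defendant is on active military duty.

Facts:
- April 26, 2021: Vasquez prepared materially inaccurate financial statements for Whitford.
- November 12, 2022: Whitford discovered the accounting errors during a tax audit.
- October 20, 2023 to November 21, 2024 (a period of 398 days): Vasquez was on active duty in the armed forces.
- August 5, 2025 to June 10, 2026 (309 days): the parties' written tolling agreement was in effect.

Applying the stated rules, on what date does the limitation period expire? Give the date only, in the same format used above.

The claim did not accrue until Whitford discovered the injury on November 12, 2022; the April 26, 2021 act date does not start the clock under the stated rule.
Adding the 2 years base period to November 12, 2022 gives a deadline of November 12, 2024, before any tolling.
The defendant's active military service from October 20, 2023 to November 21, 2024 tolled the period for 398 days, extending the deadline to December 15, 2025.
The written tolling agreement from August 5, 2025 to June 10, 2026 tolled the period for 309 days, extending the deadline to October 20, 2026.

October 20, 2026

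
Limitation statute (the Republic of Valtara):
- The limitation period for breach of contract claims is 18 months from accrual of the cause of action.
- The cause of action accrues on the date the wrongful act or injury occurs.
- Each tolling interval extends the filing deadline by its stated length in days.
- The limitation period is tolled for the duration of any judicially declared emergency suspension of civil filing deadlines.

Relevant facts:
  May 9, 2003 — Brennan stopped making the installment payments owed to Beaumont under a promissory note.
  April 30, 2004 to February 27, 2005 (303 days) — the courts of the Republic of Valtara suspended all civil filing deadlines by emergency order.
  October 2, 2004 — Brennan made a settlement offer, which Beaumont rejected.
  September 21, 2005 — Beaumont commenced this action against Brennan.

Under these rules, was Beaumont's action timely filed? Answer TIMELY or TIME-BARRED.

The limitation period began to run on May 9, 2003.
18 months from May 9, 2003 is November 9, 2004.
The emergency suspension of filing deadlines from April 30, 2004 to February 27, 2005 tolled the period for 303 days, extending the deadline to September 8, 2005.
None of the other events listed affects the running of the period under the stated rules.
Filing on September 21, 2005 missed the September 8, 2005 deadline — the action is time-barred.

TIME-BARRED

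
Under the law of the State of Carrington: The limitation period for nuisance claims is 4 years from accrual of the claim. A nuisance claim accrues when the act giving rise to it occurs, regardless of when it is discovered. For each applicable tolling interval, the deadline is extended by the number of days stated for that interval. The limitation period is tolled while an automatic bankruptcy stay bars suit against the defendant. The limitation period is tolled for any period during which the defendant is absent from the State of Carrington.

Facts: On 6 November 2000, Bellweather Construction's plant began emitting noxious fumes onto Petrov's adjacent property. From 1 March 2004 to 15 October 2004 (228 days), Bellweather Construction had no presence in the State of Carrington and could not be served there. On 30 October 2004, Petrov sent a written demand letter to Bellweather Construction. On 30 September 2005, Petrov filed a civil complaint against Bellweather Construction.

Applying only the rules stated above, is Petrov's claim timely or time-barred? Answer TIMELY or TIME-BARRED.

TIME-BARRED

The claim accrued on 6 November 2000, the date of the act.
4 years from 6 November 2000 is 6 November 2004.
Because the defendant's absence from the jurisdiction ran from 1 March 2004 to 15 October 2004, the deadline is extended by 228 days to 22 June 2005.
The other events in the timeline have no effect on the limitation period under the stated rules.
Petrov filed on 30 September 2005, after the 22 June 2005 deadline, so the action is time-barred.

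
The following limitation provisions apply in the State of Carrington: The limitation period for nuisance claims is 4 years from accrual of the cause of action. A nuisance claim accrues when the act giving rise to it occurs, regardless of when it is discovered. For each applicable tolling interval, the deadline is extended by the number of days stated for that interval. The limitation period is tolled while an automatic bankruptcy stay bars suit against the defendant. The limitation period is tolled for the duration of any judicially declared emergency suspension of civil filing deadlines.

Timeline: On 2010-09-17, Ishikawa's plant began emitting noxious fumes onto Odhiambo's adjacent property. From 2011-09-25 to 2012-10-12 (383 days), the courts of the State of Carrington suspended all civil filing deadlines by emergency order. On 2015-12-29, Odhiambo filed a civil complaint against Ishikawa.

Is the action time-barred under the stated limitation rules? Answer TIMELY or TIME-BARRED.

TIME-BARRED

The limitation period began to run on 2010-09-17.
4 years from 2010-09-17 is 2014-09-17.
Because the emergency suspension of filing deadlines ran from 2011-09-25 to 2012-10-12, the deadline is extended by 383 days to 2015-10-05.
The 2015-12-29 filing falls after the 2015-10-05 deadline; the claim is time-barred.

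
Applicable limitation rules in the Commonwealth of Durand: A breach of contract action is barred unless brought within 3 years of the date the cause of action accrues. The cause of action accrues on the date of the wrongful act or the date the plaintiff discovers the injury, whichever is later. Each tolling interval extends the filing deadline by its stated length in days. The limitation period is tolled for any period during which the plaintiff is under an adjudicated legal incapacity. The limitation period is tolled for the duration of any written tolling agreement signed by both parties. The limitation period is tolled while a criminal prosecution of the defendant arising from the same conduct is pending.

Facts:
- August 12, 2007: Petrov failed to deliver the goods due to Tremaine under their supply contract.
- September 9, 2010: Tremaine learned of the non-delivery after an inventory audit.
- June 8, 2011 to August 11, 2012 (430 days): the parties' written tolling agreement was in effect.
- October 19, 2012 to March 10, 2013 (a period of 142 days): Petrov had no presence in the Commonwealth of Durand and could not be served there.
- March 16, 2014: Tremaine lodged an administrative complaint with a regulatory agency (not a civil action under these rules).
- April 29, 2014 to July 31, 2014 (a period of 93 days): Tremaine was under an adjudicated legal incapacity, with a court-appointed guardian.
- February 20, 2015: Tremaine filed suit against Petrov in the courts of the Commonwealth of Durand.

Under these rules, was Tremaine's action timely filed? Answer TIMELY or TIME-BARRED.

The claim accrued on September 9, 2010 — the later of the August 12, 2007 act and the September 9, 2010 discovery.
Adding the 3 years base period to September 9, 2010 gives a deadline of September 9, 2013, before any tolling.
The period was tolled for 430 days by the written tolling agreement (June 8, 2011 to August 11, 2012), pushing the deadline to November 13, 2014.
Because the plaintiff's legal incapacity ran from April 29, 2014 to July 31, 2014, the deadline is extended by 93 days to February 14, 2015.
Although the defendant's absence ran from October 19, 2012 to March 10, 2013, the stated rules do not make that a tolling event, so it is disregarded.
The other events in the timeline have no effect on the limitation period under the stated rules.
Filing on February 20, 2015 missed the February 14, 2015 deadline — the action is time-barred.

TIME-BARRED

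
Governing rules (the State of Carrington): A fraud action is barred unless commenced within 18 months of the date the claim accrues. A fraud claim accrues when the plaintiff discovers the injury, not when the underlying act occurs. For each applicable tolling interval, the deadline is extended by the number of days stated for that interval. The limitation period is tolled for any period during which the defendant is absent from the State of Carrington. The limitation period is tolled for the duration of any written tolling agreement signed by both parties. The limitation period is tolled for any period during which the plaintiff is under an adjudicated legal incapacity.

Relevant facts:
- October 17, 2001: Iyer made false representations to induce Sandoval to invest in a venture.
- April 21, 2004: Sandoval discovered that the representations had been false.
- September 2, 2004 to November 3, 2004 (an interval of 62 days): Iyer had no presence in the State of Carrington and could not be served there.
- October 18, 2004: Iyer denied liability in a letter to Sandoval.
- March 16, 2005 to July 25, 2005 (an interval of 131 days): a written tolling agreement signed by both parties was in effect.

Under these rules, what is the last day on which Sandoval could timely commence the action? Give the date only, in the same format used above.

Accrual is tied to discovery, so the period began on April 21, 2004 rather than on October 17, 2001 when the act occurred.
Adding the 18 months base period to April 21, 2004 gives a deadline of October 21, 2005, before any tolling.
The period was tolled for 62 days by the defendant's absence from the jurisdiction (September 2, 2004 to November 3, 2004), pushing the deadline to December 22, 2005.
The written tolling agreement from March 16, 2005 to July 25, 2005 tolled the period for 131 days, extending the deadline to May 2, 2006.
None of the other events listed affects the running of the period under the stated rules.

May 2, 2006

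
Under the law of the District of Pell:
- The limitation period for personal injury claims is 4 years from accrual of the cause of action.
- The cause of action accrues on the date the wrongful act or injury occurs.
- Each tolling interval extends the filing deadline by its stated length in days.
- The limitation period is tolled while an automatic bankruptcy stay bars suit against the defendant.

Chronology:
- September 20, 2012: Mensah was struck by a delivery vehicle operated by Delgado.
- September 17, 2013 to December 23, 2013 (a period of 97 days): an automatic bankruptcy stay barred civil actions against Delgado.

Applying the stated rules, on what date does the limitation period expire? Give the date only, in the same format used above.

The limitation period began to run on September 20, 2012.
The untolled deadline — 4 years after September 20, 2012 — is September 20, 2016.
The period was tolled for 97 days by the automatic bankruptcy stay (September 17, 2013 to December 23, 2013), pushing the deadline to December 26, 2016.

December 26, 2016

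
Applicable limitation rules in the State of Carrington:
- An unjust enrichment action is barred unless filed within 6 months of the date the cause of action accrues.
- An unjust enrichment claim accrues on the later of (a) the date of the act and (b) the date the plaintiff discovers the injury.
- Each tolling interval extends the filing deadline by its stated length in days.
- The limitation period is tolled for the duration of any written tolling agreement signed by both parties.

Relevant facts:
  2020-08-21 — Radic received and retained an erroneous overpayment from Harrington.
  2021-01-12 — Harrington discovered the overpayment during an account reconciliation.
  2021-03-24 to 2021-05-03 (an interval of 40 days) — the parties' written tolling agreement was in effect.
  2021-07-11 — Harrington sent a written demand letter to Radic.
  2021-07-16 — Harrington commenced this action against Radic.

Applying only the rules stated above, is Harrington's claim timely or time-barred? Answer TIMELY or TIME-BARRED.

TIMELY

Because discovery on 2021-01-12 post-dates the 2020-08-21 act, accrual under the later-of rule falls on 2021-01-12.
The untolled deadline — 6 months after 2021-01-12 — is 2021-07-12.
The written tolling agreement from 2021-03-24 to 2021-05-03 tolled the period for 40 days, extending the deadline to 2021-08-21.
The other events in the timeline have no effect on the limitation period under the stated rules.
Filing on 2021-07-16 beat the 2021-08-21 deadline — the action is timely.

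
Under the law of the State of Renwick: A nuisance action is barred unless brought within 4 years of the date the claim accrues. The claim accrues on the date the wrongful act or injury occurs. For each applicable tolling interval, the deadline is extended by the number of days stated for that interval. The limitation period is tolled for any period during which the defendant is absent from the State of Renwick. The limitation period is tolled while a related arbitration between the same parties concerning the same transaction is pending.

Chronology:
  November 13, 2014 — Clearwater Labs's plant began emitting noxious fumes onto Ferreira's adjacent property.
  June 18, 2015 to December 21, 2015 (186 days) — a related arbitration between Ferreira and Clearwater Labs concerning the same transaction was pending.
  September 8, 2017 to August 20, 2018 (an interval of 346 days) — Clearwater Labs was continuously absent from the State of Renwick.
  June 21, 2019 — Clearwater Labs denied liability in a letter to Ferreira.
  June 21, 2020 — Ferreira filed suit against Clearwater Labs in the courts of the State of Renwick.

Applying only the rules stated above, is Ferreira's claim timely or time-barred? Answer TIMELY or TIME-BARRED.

TIME-BARRED

The claim accrued on November 13, 2014, the date of the act.
Adding the 4 years base period to November 13, 2014 gives a deadline of November 13, 2018, before any tolling.
The pending related arbitration from June 18, 2015 to December 21, 2015 tolled the period for 186 days, extending the deadline to May 18, 2019.
The period was tolled for 346 days by the defendant's absence from the jurisdiction (September 8, 2017 to August 20, 2018), pushing the deadline to April 28, 2020.
The other events in the timeline have no effect on the limitation period under the stated rules.
The June 21, 2020 filing falls after the April 28, 2020 deadline; the claim is time-barred.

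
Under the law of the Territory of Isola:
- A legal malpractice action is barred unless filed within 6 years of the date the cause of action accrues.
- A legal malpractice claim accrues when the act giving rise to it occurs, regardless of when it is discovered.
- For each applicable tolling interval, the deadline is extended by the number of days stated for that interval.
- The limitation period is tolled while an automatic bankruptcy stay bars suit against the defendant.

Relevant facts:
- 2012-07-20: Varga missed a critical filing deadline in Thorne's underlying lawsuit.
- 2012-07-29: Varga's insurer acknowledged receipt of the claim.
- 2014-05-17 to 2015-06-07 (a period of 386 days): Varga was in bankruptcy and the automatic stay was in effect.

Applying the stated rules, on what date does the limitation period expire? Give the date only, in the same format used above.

2019-08-10

The claim accrued on 2012-07-20, when the wrongful act occurred.
6 years from 2012-07-20 is 2018-07-20.
The automatic bankruptcy stay from 2014-05-17 to 2015-06-07 tolled the period for 386 days, extending the deadline to 2019-08-10.
The other events in the timeline have no effect on the limitation period under the stated rules.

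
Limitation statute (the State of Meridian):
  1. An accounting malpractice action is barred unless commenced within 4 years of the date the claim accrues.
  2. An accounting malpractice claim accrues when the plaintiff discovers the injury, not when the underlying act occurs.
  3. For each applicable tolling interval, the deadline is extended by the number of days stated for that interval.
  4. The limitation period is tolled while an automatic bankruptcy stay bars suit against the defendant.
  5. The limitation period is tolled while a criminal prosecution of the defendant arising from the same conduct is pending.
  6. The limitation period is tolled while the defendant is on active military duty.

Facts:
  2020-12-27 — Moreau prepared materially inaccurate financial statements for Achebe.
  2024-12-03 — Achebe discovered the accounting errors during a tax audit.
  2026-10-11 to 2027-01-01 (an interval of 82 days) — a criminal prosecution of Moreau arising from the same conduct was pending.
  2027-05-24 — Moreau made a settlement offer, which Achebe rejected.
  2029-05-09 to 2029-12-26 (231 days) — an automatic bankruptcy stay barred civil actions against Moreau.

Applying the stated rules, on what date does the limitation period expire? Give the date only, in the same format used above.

2029-02-23

The claim did not accrue until Achebe discovered the injury on 2024-12-03; the 2020-12-27 act date does not start the clock under the stated rule.
Adding the 4 years base period to 2024-12-03 gives a deadline of 2028-12-03, before any tolling.
The pending criminal prosecution from 2026-10-11 to 2027-01-01 tolled the period for 82 days, extending the deadline to 2029-02-23.
The automatic bankruptcy stay from 2029-05-09 to 2029-12-26 began after the period had already run on 2029-02-23, so it has no tolling effect.
Nothing else in the chronology tolls or restarts the period.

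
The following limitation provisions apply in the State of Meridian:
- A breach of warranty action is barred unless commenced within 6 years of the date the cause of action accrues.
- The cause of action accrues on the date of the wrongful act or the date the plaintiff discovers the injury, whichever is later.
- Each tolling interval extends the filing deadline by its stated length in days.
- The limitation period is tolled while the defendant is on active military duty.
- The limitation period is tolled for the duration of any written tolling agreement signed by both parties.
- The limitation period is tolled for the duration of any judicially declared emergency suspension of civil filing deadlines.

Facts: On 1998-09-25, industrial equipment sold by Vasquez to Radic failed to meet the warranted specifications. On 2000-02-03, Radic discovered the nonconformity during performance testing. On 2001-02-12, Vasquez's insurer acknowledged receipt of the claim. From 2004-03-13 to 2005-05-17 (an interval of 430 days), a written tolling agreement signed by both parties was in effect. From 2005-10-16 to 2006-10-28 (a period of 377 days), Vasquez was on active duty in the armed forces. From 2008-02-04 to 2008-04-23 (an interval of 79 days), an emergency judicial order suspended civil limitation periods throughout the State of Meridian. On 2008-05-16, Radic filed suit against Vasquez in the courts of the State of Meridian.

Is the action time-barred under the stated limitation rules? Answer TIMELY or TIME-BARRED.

The claim accrued on 2000-02-03 — the later of the 1998-09-25 act and the 2000-02-03 discovery.
The untolled deadline — 6 years after 2000-02-03 — is 2006-02-03.
The written tolling agreement from 2004-03-13 to 2005-05-17 tolled the period for 430 days, extending the deadline to 2007-04-09.
The defendant's active military service from 2005-10-16 to 2006-10-28 tolled the period for 377 days, extending the deadline to 2008-04-20.
The emergency suspension of filing deadlines from 2008-02-04 to 2008-04-23 tolled the period for 79 days, extending the deadline to 2008-07-08.
None of the other events listed affects the running of the period under the stated rules.
Filing on 2008-05-16 beat the 2008-07-08 deadline — the action is timely.

TIMELY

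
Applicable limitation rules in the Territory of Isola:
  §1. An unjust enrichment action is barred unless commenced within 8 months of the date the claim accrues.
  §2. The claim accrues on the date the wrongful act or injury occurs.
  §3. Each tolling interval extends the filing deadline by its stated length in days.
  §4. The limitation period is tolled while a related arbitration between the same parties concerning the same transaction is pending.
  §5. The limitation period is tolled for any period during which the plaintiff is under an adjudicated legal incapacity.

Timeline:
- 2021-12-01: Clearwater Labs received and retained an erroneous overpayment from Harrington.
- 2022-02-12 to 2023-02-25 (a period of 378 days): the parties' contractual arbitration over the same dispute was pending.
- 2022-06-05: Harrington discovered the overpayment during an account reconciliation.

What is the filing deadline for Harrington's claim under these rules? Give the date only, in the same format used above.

The claim accrued on 2021-12-01, when the wrongful act occurred; under the stated occurrence rule the 2022-06-05 discovery does not delay accrual.
Adding the 8 months base period to 2021-12-01 gives a deadline of 2022-08-01, before any tolling.
Because the pending related arbitration ran from 2022-02-12 to 2023-02-25, the deadline is extended by 378 days to 2023-08-14.

2023-08-14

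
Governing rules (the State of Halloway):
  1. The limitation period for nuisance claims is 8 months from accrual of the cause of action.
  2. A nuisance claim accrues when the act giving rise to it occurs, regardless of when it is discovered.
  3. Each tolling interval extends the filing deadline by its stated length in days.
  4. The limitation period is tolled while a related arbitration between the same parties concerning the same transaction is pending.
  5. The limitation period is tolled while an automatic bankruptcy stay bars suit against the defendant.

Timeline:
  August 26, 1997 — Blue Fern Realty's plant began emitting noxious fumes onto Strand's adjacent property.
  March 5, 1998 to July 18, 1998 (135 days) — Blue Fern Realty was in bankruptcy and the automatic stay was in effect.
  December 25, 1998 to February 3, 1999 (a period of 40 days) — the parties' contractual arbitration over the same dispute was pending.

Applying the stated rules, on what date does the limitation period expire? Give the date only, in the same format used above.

September 8, 1998

The limitation period began to run on August 26, 1997.
8 months from August 26, 1997 is April 26, 1998.
The period was tolled for 135 days by the automatic bankruptcy stay (March 5, 1998 to July 18, 1998), pushing the deadline to September 8, 1998.
The pending related arbitration starting December 25, 1998 came too late — the period had run on September 8, 1998 — and so does not extend the deadline.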